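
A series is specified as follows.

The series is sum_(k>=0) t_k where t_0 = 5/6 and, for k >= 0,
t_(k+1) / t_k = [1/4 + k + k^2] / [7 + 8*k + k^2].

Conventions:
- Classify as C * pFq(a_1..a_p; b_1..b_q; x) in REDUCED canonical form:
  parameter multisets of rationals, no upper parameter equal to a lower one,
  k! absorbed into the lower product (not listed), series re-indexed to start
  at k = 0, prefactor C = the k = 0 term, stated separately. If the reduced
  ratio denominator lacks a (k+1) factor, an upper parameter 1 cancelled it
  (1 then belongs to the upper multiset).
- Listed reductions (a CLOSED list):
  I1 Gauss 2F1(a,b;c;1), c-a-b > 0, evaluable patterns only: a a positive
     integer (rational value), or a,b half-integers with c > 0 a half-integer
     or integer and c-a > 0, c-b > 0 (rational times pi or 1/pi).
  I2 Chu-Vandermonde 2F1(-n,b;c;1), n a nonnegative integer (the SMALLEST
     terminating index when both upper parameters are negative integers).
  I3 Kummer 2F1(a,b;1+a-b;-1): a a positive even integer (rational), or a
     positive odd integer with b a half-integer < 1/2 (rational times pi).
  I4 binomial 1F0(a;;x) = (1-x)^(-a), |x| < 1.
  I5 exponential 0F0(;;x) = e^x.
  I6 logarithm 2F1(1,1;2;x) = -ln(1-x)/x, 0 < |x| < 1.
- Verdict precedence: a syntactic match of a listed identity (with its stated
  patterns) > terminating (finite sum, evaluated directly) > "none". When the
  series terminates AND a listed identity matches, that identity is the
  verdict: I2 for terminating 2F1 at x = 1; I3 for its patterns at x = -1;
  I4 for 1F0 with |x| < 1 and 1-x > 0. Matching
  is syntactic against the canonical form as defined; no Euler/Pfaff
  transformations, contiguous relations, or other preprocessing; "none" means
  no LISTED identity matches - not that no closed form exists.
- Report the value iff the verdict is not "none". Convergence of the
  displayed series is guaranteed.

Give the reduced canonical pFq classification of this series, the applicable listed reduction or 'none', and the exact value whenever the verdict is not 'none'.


The series (x = 1) is 2F1: upper {1/2, 1/2}, lower {7}, prefactor 5/6. Verdict: the half-integer Gauss pattern (I1) matches (x = 1; upper {1/2, 1/2} half-integers, c = 7 in the evaluable pattern). Value: (1310720/480249) / pi.

First insight: x = 1 and the expanded ratio factors over Q; prefactor 5/6, roots give parameters.
Step ratio: r(k) = 1 * (k+1/2) (k+1/2) / [(k+7) (k+1)] - rational in k, leading ratio 1; with t_0 = 5/6, classification follows.


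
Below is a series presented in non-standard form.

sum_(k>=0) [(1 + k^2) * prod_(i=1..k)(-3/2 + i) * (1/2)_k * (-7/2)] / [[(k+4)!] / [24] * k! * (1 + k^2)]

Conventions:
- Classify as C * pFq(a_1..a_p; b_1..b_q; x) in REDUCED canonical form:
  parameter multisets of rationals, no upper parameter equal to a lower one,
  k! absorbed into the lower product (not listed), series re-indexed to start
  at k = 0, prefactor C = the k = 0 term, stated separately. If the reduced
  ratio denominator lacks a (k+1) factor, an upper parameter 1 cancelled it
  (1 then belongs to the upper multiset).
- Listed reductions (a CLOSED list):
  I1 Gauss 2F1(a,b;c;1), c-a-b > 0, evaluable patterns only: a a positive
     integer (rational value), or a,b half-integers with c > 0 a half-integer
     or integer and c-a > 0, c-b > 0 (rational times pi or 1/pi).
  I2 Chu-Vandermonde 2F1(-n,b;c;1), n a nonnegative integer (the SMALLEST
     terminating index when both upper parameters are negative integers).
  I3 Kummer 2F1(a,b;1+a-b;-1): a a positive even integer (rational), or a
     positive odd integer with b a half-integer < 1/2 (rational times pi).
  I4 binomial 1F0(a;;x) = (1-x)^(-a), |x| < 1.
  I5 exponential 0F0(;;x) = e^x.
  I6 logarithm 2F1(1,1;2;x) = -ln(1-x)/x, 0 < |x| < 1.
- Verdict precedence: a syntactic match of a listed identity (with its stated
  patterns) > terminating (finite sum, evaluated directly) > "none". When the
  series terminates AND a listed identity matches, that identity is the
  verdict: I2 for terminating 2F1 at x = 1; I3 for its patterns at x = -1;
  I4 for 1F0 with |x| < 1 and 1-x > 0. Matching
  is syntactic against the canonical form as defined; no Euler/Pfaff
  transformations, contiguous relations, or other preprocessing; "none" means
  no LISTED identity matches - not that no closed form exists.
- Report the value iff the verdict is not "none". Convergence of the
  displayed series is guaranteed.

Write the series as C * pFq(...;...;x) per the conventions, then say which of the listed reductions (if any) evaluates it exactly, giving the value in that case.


Classification (C = -7/2): 2F1 with upper {-1/2, 1/2}, lower {5}, argument x = 1. Verdict: the half-integer Gauss pattern (I1) fires (x = 1; upper {-1/2, 1/2} half-integers, c = 5 in the evaluable pattern). Value: (-16384/1575) / pi.

First insight: x = 1 and k^2 + 1 divides numerator and denominator alike; prefactor -7/2 after cancelling.
Ratio: r(k) = 1 * (k-1/2) (k+1/2) / [(k+5) (k+1)] - rational; roots negated = parameters, x = 1, C = -7/2.


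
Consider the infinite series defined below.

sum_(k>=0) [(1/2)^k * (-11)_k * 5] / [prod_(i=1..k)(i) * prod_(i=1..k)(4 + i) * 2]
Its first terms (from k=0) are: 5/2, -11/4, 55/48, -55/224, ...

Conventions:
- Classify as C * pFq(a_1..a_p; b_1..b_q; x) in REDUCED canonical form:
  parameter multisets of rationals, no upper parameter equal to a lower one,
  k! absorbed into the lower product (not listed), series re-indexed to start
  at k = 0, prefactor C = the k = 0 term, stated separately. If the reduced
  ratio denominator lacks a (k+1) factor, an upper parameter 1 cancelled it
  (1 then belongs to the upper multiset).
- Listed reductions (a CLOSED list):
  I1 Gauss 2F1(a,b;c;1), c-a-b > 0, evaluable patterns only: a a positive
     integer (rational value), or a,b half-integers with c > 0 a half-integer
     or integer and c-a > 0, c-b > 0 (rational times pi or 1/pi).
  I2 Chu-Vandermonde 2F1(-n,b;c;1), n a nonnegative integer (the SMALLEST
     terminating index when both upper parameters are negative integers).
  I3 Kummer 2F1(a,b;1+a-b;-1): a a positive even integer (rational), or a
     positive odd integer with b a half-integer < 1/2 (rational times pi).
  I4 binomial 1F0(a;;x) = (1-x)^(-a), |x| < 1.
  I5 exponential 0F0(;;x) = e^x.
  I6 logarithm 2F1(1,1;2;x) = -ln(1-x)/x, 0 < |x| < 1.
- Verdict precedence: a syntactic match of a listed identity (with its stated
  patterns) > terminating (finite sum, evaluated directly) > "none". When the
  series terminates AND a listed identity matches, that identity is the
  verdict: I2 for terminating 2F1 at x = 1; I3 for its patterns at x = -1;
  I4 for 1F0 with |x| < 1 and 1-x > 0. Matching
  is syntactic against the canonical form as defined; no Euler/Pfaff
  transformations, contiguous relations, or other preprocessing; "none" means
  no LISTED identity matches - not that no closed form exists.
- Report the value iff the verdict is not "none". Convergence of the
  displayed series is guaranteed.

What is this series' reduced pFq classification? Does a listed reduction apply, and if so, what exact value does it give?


With C = 5/2: the canonical form is 1F1(-11; 5; 1/2). Verdict: terminating - no listed pattern fits, but -11 in the upper list cuts the series at k = 11; direct evaluation. Exact value: 4327824442967/6376469299200.

Key observation: with t_0 = 5/2, the product of the first k integers (C = 5/2) is k!.
Ratio: r(k) = (1/2) * (k-11) / [(k+5) (k+1)] - rational in k. x = (1/2); t_0 = 5/2; negate the roots.


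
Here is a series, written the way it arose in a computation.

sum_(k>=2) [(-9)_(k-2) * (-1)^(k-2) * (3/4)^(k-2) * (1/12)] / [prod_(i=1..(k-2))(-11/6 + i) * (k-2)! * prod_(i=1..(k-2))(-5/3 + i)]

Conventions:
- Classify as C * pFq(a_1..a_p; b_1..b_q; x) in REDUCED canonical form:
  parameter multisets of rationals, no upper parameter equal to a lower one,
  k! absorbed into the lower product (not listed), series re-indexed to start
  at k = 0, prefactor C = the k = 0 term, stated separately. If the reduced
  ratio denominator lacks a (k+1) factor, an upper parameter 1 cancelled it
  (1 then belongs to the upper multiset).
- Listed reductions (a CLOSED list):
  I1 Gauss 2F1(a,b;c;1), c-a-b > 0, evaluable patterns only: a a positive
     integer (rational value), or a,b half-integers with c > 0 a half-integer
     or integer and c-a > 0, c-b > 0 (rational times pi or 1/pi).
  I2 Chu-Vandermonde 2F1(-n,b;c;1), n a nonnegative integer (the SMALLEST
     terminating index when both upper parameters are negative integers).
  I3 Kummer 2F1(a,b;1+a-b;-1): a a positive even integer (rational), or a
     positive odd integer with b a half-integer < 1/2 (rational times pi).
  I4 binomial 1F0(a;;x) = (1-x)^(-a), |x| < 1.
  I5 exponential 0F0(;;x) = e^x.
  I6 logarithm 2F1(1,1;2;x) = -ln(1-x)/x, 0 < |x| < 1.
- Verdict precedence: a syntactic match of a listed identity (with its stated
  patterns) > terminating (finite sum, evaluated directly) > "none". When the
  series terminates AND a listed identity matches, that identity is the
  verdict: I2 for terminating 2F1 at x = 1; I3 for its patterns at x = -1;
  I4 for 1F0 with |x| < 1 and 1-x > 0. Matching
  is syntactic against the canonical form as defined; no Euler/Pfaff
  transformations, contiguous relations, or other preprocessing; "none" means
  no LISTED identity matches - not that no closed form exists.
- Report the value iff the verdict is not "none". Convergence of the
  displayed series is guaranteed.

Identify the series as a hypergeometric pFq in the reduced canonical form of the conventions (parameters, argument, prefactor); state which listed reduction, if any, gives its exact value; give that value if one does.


With C = 1/12: the canonical form is 1F2(-9; -5/6, -2/3; -3/4). Verdict: terminating (-9 upstairs). 10 nonzero terms in all; added directly. Hence: 84161364686660055144211/637743037875879936000.

First insight: with t_0 = 1/12, the lower running product (C = 1/12, x = -3/4) is a rising factorial.
Adjacent-term ratio: r(k) = (-3/4) * (k-9) / [(k-5/6) (k-2/3) (k+1)] - rational; roots negated = parameters, x = (-3/4), C = 1/12.


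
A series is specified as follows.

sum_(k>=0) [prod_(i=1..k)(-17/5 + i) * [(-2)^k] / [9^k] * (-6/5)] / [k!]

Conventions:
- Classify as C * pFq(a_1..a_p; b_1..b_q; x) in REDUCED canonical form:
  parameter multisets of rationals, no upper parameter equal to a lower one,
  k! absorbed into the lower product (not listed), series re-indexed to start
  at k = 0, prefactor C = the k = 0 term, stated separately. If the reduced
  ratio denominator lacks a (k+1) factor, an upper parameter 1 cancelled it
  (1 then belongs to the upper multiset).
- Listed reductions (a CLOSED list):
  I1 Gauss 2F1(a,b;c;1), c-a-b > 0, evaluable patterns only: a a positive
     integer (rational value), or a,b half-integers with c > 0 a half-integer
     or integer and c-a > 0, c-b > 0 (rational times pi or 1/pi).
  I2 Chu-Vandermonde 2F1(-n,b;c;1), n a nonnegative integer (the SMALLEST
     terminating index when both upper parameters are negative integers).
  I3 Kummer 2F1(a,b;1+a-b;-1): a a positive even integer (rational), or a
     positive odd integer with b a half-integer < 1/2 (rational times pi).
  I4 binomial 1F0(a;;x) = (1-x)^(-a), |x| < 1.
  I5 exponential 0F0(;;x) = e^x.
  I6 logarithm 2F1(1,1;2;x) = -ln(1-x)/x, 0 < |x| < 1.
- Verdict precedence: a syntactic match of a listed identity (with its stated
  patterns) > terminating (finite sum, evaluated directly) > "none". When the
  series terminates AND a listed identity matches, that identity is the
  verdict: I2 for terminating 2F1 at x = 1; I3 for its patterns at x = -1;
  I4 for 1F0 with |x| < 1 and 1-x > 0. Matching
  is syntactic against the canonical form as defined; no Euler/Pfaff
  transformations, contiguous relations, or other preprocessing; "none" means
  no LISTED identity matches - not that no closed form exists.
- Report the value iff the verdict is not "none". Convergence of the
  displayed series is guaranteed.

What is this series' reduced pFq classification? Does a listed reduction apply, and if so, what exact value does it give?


Classification (C = -6/5): 1F0 with upper {-12/5}, lower {-}, argument x = -2/9. Verdict: the I4 binomial reduction fires (the 1F0 binomial series: exponent 12/5, x = -2/9). Value: (-6/5) * (11/9)^(12/5).

Key observation: t_0 being -6/5, the two geometric factors (prefactor -6/5) combine into one argument.
Step ratio: r(k) = (-2/9) * (k-12/5) / [(k+1)] - poly over poly, x = (-2/9) from leading terms; C = -6/5 at k = 0.


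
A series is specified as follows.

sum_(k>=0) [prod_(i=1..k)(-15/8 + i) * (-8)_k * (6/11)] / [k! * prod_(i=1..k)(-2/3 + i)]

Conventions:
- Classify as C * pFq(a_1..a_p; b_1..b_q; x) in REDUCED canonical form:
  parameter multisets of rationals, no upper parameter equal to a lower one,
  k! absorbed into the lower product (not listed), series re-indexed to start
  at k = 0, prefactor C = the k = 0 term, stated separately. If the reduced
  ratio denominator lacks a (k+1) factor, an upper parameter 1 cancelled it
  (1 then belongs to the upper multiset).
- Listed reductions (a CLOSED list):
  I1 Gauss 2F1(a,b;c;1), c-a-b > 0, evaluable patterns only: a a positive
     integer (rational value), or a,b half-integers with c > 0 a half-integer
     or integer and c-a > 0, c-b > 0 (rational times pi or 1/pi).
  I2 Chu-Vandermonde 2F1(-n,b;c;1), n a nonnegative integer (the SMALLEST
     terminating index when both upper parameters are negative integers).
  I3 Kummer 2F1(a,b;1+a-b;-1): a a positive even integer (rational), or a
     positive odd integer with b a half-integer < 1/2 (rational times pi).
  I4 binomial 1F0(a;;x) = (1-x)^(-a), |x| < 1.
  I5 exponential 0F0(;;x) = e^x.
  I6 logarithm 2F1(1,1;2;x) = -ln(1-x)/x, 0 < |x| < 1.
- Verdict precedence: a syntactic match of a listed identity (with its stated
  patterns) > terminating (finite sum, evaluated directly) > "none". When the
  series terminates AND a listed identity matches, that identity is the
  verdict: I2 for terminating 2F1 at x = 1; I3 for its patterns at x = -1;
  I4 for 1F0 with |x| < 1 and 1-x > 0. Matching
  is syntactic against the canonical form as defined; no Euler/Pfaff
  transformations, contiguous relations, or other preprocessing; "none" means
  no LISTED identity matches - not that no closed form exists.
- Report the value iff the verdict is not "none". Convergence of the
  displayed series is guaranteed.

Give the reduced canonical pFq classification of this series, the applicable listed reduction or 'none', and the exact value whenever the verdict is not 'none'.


Canonical form: C = 6/11 times 2F1 with upper {-8, -7/8}, lower {1/3}, x = 1. Verdict: the Chu-Vandermonde identity I2 fires (terminating 2F1 at x = 1 with n = 8, b = -7/8, c = 1/3). Hence: 59122814801475/5834713071616.

Structural cue: from the first term 6/11: the lower running product (C = 6/11) is a rising factorial.
Adjacent-term ratio: r(k) = 1 * (k-8) (k-7/8) / [(k+1/3) (k+1)] - rational in k. x = 1; t_0 = 6/11; negate the roots.


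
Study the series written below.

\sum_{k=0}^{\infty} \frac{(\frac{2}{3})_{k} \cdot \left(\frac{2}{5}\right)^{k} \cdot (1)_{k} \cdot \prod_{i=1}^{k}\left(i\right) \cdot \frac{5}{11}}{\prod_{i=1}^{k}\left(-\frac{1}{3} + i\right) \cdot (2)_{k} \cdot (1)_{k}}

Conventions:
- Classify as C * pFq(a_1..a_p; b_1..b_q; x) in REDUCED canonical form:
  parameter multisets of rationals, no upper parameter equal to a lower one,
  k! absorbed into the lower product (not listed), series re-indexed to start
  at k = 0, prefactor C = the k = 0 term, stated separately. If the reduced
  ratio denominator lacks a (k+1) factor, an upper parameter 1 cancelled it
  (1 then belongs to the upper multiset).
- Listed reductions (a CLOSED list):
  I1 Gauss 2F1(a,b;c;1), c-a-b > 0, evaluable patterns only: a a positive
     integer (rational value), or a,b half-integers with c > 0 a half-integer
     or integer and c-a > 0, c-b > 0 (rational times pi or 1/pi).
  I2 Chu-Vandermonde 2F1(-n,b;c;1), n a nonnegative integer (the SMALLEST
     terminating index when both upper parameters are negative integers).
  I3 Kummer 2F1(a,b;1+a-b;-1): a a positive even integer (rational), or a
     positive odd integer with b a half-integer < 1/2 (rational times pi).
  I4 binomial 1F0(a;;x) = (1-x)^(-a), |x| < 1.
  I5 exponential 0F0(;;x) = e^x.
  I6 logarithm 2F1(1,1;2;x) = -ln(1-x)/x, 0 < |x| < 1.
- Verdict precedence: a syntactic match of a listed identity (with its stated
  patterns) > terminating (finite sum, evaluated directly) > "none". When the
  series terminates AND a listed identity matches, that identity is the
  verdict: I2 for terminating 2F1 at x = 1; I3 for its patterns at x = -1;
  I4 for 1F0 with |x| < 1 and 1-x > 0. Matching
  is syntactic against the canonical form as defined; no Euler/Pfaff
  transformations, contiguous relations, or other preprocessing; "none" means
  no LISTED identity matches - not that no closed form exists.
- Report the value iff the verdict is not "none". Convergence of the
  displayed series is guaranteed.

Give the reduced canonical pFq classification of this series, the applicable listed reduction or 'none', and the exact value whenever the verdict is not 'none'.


Classification (C = \frac{5}{11}): 2F1 with upper {1, 1}, lower {2}, argument x = \frac{2}{5}. Verdict: this is logarithm (I6) (the logarithm: parameters (1,1;2), x = \frac{2}{5}). Hence: \left(-\frac{25}{22}\right) \cdot \ln\left(\frac{3}{5}\right).

The tell: t_0 being \frac{5}{11}, the lower running product (prefactor 5/11) is a rising factorial.
Term ratio: r(k) = \frac{2}{5} * (k+1) (k+1) / [(k+2) (k+1)] - rational in k. x = \frac{2}{5}; t_0 = \frac{5}{11}; negate the roots.


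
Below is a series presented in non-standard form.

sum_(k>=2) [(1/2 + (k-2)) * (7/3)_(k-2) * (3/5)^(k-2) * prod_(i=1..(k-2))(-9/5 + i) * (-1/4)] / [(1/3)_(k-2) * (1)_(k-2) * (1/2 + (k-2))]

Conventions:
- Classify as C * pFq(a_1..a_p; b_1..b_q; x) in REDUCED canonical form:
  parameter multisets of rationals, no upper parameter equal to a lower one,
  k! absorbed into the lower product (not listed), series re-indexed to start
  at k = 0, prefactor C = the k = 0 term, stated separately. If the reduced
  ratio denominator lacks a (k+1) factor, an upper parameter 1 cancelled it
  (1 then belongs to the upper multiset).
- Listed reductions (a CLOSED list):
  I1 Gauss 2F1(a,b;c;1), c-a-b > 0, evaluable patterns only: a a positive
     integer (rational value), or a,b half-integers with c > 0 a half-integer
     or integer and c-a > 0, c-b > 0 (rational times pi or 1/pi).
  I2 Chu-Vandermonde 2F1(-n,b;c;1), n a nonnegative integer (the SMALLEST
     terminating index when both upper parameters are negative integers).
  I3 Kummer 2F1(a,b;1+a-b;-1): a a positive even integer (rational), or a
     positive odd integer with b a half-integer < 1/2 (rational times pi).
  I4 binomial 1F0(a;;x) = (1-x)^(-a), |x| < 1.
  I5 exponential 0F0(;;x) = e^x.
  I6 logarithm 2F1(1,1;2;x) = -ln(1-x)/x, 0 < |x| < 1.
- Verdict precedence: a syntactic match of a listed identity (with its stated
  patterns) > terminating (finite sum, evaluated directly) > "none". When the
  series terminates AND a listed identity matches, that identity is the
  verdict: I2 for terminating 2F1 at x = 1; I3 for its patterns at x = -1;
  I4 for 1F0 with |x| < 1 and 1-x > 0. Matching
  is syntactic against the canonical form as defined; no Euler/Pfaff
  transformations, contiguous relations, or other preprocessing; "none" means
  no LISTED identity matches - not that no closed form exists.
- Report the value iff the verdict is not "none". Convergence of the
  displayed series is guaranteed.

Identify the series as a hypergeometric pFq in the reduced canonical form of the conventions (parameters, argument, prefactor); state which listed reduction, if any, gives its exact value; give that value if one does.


x = 3/5 here; the reduced form reads 2F1, upper {-4/5, 7/3}, lower {1/3}, C = -1/4. Verdict: none. A 2F1 with upper {-4/5, 7/3} fits none of I1-I6 at x = 3/5; the sum runs forever.

First insight: x = (3/5) and the running product (prefactor -1/4) telescopes to a rising factorial.
Adjacent-term ratio: r(k) = (3/5) * (k-4/5) (k+7/3) / [(k+1/3) (k+1)] - rational in k. x = (3/5); t_0 = -1/4; negate the roots.


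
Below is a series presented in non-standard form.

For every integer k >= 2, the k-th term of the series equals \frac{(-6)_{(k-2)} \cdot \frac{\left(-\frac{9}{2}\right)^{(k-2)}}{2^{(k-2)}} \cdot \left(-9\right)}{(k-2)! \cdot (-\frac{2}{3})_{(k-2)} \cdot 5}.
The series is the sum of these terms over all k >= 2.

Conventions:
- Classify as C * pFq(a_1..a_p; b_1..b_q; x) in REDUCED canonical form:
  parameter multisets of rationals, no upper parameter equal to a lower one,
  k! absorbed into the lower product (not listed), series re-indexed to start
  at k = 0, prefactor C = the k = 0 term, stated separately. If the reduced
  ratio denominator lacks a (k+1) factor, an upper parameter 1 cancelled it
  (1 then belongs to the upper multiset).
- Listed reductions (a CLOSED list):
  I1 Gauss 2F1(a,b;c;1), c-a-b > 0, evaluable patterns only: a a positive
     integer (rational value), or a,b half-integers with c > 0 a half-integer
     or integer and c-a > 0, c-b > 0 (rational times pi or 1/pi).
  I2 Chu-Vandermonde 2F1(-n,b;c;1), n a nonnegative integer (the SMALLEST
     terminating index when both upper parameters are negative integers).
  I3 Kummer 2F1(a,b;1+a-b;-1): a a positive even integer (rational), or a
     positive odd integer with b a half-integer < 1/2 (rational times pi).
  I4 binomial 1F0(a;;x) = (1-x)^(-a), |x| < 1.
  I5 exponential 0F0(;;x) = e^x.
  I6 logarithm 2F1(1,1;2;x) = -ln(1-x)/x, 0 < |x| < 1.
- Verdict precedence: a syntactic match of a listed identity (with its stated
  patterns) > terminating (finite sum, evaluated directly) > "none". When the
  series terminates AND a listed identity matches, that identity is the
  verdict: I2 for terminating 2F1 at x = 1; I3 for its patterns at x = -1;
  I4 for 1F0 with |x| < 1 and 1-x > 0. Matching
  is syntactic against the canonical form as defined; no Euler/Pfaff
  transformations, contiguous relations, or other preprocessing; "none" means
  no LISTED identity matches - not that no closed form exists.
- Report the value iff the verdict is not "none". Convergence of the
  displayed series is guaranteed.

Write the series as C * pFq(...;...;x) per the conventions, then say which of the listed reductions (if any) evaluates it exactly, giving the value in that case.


The series (x = -\frac{9}{4}) is 1F1: upper {-6}, lower {-\frac{2}{3}}, prefactor -\frac{9}{5}. Verdict: terminating - the sum ends at index 6 because -6 is a negative integer; exact evaluation follows. Hence: \frac{496221128217}{149094400}.

The tell: with t_0 = -\frac{9}{5}, the two k-th powers (prefactor -9/5) combine into one argument.
Consecutive-term ratio: r(k) = -\frac{9}{4} * (k-6) / [(k-\frac{2}{3}) (k+1)] - rational in k. x = -\frac{9}{4}; t_0 = -\frac{9}{5}; negate the roots.


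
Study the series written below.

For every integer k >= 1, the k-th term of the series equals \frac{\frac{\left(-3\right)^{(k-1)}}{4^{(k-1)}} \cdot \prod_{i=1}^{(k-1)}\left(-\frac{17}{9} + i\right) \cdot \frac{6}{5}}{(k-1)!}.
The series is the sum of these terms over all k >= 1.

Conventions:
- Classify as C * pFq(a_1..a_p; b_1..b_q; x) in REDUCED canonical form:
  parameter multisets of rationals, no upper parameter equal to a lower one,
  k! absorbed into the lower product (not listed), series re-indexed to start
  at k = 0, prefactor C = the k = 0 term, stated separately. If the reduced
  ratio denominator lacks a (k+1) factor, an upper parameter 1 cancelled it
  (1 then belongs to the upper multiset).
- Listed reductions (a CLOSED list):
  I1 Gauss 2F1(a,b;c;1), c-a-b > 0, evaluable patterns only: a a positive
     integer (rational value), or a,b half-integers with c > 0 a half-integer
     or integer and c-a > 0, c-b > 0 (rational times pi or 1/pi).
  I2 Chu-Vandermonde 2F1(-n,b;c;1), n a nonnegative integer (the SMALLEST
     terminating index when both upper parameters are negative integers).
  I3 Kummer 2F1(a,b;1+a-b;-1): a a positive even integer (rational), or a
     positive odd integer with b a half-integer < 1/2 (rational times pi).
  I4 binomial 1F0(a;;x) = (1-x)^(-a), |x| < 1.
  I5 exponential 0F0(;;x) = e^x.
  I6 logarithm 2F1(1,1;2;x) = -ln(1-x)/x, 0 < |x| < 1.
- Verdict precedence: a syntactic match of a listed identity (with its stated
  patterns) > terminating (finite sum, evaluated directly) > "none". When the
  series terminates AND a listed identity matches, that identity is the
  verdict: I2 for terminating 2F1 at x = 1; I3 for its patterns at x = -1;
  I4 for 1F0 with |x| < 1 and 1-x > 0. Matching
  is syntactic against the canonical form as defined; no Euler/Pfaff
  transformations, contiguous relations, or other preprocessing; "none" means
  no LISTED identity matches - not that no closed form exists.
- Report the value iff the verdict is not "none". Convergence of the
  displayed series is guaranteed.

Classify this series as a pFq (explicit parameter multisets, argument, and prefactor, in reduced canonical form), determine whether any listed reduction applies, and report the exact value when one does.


With C = \frac{6}{5}: the canonical form is 1F0(-\frac{8}{9}; -; -\frac{3}{4}). Verdict at x = -\frac{3}{4}: binomial (I4) matches (the 1F0 binomial series: exponent 8/9, x = -\frac{3}{4}). Value: \frac{6}{5} \cdot \left(\frac{7}{4}\right)^{\frac{8}{9}}.

The tell: with t_0 = \frac{6}{5}, the running product (C = 6/5) telescopes to a rising factorial.
Consecutive-term ratio: r(k) = -\frac{3}{4} * (k-\frac{8}{9}) / [(k+1)] ; factor over Q: parameters, x = -\frac{3}{4}, and C = \frac{6}{5}.


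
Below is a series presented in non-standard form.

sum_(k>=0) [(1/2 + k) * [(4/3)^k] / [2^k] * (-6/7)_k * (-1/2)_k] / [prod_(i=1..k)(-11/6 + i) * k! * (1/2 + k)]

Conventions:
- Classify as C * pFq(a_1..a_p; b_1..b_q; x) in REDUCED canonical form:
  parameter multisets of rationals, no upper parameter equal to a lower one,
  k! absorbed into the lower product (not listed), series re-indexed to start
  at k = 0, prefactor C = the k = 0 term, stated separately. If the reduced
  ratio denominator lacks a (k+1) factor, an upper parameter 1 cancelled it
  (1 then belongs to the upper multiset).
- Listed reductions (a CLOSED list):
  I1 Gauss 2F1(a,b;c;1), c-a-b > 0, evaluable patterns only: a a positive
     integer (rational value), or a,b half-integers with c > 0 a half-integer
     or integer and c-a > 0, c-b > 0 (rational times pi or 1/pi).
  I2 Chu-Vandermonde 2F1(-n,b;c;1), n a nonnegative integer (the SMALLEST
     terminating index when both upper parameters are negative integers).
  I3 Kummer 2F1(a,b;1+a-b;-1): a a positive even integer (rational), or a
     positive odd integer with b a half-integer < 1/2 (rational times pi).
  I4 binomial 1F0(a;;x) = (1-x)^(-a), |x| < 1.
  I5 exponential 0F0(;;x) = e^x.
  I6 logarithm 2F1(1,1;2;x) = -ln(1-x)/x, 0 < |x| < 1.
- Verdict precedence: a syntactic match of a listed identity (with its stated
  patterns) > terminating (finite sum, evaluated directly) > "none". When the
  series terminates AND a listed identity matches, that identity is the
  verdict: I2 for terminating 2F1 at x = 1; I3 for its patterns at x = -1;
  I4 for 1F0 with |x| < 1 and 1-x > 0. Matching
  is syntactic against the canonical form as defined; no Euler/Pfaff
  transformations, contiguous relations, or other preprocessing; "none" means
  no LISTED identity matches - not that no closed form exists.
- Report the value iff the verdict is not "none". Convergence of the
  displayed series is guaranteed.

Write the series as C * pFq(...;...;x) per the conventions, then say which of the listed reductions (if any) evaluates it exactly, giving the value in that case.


This is 1 * 2F1(-6/7, -1/2; -5/6; 2/3) in reduced canonical form. Verdict: none here - no I1-I6 shape fits x = 2/3 with lower {-5/6}.

Key step: from the first term 1: the factor k + 1/2 cancels (top and bottom), leaving C = 1.
Consecutive-term ratio: r(k) = (2/3) * (k-6/7) (k-1/2) / [(k-5/6) (k+1)] - poly over poly, x = (2/3) from leading terms; C = 1 at k = 0.


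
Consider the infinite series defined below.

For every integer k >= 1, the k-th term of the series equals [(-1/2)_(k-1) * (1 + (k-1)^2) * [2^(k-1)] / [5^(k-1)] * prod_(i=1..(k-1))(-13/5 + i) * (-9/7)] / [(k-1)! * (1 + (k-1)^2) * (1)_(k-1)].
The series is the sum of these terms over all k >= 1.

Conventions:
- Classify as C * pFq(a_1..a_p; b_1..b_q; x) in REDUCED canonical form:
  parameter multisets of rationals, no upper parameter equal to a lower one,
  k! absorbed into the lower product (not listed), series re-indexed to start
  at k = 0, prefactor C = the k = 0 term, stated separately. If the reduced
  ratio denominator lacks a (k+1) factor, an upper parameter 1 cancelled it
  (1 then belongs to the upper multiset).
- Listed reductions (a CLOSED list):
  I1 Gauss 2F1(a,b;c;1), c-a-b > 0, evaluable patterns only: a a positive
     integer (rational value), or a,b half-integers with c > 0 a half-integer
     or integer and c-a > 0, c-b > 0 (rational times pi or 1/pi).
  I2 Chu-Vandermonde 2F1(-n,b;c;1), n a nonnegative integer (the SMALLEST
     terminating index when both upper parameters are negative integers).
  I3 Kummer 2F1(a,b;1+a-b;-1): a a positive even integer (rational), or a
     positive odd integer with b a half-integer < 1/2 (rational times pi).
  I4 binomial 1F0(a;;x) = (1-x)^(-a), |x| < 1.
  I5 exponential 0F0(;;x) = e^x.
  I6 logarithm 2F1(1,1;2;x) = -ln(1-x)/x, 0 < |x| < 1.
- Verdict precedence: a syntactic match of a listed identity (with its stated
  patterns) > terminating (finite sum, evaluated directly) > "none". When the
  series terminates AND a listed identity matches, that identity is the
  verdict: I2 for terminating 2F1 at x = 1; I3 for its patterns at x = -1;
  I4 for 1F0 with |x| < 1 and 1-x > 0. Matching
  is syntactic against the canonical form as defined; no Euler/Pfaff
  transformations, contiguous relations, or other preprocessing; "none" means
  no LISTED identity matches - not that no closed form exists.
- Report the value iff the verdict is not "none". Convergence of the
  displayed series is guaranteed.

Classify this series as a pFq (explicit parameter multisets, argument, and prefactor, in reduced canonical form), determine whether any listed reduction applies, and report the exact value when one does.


Structural cue: t_0 being -9/7, striking the common factor k^2 + 1 reduces the term (C = -9/7, x = 2/5).
Ratio: r(k) = (2/5) * (k-8/5) (k-1/2) / [(k+1) (k+1)] - rational in k, leading ratio (2/5); with t_0 = -9/7, classification follows.

The series (x = 2/5) is 2F1: upper {-8/5, -1/2}, lower {1}, prefactor -9/7. Verdict: none - this 2F1 at x = 2/5 matches no listed pattern, and upper {-8/5, -1/2} holds no stopper.


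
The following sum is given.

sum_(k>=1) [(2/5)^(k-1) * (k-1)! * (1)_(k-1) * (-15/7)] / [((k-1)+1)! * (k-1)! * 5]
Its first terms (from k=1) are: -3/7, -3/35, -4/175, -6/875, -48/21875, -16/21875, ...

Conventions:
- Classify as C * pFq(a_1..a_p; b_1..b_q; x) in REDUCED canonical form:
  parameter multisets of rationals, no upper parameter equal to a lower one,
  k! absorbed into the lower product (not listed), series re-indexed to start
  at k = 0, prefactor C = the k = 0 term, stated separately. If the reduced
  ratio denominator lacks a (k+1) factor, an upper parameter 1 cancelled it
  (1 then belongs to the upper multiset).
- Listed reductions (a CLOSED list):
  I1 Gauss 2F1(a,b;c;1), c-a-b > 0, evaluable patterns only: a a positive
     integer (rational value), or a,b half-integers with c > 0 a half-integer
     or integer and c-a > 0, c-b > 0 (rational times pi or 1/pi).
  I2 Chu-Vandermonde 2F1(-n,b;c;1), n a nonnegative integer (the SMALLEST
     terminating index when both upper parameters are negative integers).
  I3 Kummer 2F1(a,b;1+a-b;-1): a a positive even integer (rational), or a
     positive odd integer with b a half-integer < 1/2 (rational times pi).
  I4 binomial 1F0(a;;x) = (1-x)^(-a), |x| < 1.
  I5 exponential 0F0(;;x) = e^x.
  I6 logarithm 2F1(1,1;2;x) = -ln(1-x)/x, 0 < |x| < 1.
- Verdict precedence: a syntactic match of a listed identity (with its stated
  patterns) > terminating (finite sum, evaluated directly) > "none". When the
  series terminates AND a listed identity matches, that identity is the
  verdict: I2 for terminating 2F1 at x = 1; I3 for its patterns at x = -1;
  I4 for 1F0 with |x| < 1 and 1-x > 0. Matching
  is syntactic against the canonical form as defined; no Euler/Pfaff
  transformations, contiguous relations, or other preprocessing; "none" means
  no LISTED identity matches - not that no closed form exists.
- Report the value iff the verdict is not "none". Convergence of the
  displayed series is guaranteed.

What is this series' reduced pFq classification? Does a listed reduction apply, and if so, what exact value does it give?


Canonical form: C = -3/7 times 2F1 with upper {1, 1}, lower {2}, x = 2/5. Verdict: this is logarithm (I6) (the logarithm: parameters (1,1;2), x = 2/5). Hence: (15/14) * ln(3/5).

Structural cue: with t_0 = -3/7, the factorial ratio (C = -3/7) (k+a-1)!/(a-1)! is a rising factorial (a)_k.
Term ratio: r(k) = (2/5) * (k+1) (k+1) / [(k+2) (k+1)] ; factor over Q: parameters, x = (2/5), and C = -3/7.


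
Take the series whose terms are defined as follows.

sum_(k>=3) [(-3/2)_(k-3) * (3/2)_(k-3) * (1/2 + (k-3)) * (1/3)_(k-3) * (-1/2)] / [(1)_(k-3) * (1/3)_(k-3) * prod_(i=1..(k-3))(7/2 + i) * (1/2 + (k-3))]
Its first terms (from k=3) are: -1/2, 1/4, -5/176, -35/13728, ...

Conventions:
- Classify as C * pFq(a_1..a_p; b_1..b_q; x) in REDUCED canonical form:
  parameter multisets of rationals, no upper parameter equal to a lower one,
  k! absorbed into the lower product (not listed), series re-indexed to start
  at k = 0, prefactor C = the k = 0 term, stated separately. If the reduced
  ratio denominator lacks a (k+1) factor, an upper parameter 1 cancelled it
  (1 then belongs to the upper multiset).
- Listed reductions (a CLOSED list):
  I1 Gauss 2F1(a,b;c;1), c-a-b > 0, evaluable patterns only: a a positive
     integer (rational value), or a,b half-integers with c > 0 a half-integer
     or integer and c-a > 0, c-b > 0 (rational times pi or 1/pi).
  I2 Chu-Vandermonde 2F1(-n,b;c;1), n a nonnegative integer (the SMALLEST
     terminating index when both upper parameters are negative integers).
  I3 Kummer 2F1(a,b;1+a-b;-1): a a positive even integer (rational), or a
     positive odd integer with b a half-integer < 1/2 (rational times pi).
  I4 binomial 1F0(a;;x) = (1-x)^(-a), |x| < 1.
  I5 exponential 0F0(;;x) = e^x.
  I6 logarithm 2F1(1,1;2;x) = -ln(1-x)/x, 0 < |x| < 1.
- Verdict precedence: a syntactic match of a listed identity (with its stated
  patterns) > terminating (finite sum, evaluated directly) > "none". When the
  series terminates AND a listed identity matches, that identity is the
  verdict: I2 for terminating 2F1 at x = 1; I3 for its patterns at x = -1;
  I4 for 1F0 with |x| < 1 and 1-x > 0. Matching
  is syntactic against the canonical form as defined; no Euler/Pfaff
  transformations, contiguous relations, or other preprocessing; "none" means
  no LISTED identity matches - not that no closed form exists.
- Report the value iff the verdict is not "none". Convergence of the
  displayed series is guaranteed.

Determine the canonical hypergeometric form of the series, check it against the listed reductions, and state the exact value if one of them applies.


Prefactor -1/2, argument 1: 2F1 with upper {-3/2, 3/2} over lower {9/2}. Verdict (x = 1): the half-integer Gauss pattern (I1) applies (x = 1; upper {-3/2, 3/2} half-integers, c = 9/2 in the evaluable pattern). Sum: (-735/8192) * pi.

Key observation: t_0 = -1/2 here, and k + 1/2 divides numerator and denominator alike; C = -1/2 after cancelling.
Step ratio: r(k) = 1 * (k-3/2) (k+3/2) / [(k+9/2) (k+1)] - rational in k, leading ratio 1; with t_0 = -1/2, classification follows.


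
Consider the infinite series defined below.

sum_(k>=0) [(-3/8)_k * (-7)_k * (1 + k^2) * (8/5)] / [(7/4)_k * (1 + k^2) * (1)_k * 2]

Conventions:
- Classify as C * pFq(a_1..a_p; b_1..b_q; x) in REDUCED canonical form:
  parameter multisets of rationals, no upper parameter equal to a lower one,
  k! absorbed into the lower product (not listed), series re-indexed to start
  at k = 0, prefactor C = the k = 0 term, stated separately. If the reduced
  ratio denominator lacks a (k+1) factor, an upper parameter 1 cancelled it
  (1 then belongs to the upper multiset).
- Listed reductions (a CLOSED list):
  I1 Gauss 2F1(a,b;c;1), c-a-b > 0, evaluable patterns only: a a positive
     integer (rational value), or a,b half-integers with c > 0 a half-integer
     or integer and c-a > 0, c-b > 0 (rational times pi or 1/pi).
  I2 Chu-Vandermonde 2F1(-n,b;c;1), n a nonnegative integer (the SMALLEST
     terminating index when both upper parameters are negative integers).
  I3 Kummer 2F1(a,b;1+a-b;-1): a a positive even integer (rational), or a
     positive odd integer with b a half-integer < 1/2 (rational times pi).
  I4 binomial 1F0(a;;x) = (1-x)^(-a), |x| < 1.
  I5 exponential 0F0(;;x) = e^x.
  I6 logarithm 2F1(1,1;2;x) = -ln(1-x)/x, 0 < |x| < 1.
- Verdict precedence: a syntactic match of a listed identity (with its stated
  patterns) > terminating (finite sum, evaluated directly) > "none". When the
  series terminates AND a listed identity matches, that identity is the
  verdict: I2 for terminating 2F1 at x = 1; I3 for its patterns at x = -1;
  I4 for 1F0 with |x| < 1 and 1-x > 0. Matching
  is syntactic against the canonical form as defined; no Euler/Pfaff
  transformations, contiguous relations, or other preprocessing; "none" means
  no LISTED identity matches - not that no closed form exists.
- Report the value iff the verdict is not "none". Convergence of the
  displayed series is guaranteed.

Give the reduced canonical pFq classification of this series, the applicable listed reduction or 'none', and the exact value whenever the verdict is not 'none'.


x = 1 here; the reduced form reads 2F1, upper {-7, -3/8}, lower {7/4}, C = 4/5. Verdict: Chu-Vandermonde (I2) applies (terminating 2F1 at x = 1 with n = 7, b = -3/8, c = 7/4). Value: 317135/205344.

Key step: from the first term 4/5: (1)_k (C = 4/5, x = 1) is k! itself.
Consecutive-term ratio: r(k) = 1 * (k-7) (k-3/8) / [(k+7/4) (k+1)] - rational in k, leading ratio 1; with t_0 = 4/5, classification follows.


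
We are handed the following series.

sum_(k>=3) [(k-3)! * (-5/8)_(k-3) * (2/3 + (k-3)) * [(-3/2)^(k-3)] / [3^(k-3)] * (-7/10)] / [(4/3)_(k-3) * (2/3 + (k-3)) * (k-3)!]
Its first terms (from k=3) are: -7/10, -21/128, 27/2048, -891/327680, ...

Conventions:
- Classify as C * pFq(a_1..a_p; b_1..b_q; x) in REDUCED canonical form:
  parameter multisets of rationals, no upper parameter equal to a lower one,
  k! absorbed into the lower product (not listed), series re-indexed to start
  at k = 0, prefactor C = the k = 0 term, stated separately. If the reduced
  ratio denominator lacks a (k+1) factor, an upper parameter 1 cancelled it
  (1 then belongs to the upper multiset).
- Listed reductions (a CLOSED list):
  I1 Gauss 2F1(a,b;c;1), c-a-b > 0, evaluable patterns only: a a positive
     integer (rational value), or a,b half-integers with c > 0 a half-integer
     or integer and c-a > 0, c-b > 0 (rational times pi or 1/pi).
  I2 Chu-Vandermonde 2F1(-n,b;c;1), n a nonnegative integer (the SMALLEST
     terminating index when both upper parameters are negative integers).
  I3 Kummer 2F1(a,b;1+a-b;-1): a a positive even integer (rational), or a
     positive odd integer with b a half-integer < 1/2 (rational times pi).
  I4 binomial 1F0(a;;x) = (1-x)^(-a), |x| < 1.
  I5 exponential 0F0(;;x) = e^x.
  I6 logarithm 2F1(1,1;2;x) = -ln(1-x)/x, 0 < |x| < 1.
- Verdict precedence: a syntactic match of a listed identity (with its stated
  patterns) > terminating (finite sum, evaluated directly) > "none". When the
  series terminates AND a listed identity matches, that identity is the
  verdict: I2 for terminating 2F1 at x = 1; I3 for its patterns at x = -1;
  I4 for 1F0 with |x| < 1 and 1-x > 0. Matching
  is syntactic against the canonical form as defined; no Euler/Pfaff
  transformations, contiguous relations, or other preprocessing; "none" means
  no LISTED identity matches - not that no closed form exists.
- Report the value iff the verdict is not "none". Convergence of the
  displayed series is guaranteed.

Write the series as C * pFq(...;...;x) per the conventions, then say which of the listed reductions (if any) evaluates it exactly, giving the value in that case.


Canonical form: C = -7/10 times 2F1 with upper {-5/8, 1}, lower {4/3}, x = -1/2. Verdict: no listed reduction: x = -1/2 and upper {-5/8, 1} fail every I1-I6 pattern.

Structural cue: t_0 = -7/10 here, and striking the common factor k + 2/3 reduces the term (C = -7/10, x = -1/2).
Term ratio: r(k) = (-1/2) * (k-5/8) (k+1) / [(k+4/3) (k+1)] - rational in k, leading ratio (-1/2); with t_0 = -7/10, classification follows.
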